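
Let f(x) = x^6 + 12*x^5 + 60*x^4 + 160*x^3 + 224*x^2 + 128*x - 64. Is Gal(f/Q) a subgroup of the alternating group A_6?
Yes

The polynomial is irreducible of degree 6 over Q. Its discriminant is 36352603193344 = 6029312^2, a perfect square. A Galois group lies in the alternating group exactly when the discriminant is a square in Q, so the Galois group (S_4) is contained in A_6.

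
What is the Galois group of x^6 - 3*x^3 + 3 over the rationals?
6T5: C_3 x S_3

The polynomial f is an irreducible sextic over Q, so G = Gal(f/Q) is one of the 16 transitive subgroups 6T1, ..., 6T16 of S_6. The discriminant of f is -177147, which is not a perfect square, so G is not contained in A_6. The transitive groups of degree 6 not contained in A_6 are: C_6 (6T1, order 6), S_3 (6T2, order 6), D_6 (6T3, order 12), C_3 x S_3 (6T5, order 18), A_4 x C_2 (6T6, order 24), S_4 (6T8, order 24), S_3 x S_3 (6T9, order 36), S_4 x C_2 (6T11, order 48), (S_3 x S_3) : C_2 (6T13, order 72), PGL(2,5) (6T14, order 120), S_6 (6T16, order 720). By Dedekind's theorem, for a prime p not dividing disc(f) the degrees of the irreducible factors of f mod p form the cycle type of an element of G. Factoring f modulo the 33 such primes p <= 139 (skipping 3, which divides the discriminant), each new pattern first appears at: mod 2: f = (x^6 + x^3 + 1), pattern 6; mod 7: f = (x + 1)(x + 2)(x + 4)(x^3 + 3), pattern 3+1+1+1; mod 17: f = (x^2 + x + 7)(x^2 + 4x + 7)(x^2 + 12x + 7), pattern 2+2+2; mod 19: f = (x^3 + 6)(x^3 + 10), pattern 3+3; mod 73: f = (x + 13)(x + 21)(x + 22)(x + 29)(x + 30)(x + 31), pattern 1+1+1+1+1+1. No other pattern occurs in this range, so the set of observed cycle types is {6, 3+1+1+1, 2+2+2, 3+3, 1+1+1+1+1+1}. The candidates containing elements of all these cycle types are C_3 x S_3 (6T5) of order 18, S_3 x S_3 (6T9) of order 36, (S_3 x S_3) : C_2 (6T13) of order 72, S_6 (6T16) of order 720; the others are excluded. The observed types are precisely the cycle types that occur in C_3 x S_3 (6T5). Each of the other remaining candidates has further cycle types, and by the Chebotarev density theorem the matching factorization patterns would occur for a proportion of primes equal to their share of the group: S_3 x S_3 (6T9) additionally contains elements of type 2+2+1+1 (9 of its 36 elements, about 25% of primes); (S_3 x S_3) : C_2 (6T13) additionally contains elements of type 4+2, 3+2+1, 2+2+1+1, 2+1+1+1+1 (45 of its 72 elements, about 62% of primes); S_6 (6T16) additionally contains elements of type 5+1, 4+2, 4+1+1, 3+2+1, 2+2+1+1, 2+1+1+1+1 (504 of its 720 elements, about 70% of primes). None of the 33 primes tested shows any such pattern (for each of these groups the chance of that is below 10^-4), which rules them out. Hence G = C_3 x S_3 (6T5), of order 18.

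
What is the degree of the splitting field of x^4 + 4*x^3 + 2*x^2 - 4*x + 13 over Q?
4

The degree of the splitting field over Q equals the order of the Galois group, so first determine the group. The polynomial is an irreducible quartic over Q and its discriminant is 589824 = 768^2, a perfect square, so the Galois group is contained in A_4. The resolvent cubic y^3 - 2*y^2 - 68*y - 120 splits completely over Q, which gives the Klein four-group V_4. The Galois group V_4 (4T2) has order 4, so the splitting field has degree 4 over Q.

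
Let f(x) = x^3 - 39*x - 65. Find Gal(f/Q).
The polynomial is an irreducible cubic over Q and its discriminant is 123201 = 351^2, a perfect square. For an irreducible cubic, a square discriminant forces the Galois group to be A_3, the cyclic group of order 3.

C_3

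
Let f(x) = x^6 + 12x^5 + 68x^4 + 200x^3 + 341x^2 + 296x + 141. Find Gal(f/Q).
S_4 x C_2

The polynomial f is an irreducible sextic over Q, so G = Gal(f/Q) is one of the 16 transitive subgroups 6T1, ..., 6T16 of S_6. The discriminant of f is -347502390485056, which is not a perfect square, so G is not contained in A_6. The transitive groups of degree 6 not contained in A_6 are: C_6 (6T1, order 6), S_3 (6T2, order 6), D_6 (6T3, order 12), C_3 x S_3 (6T5, order 18), A_4 x C_2 (6T6, order 24), S_4 (6T8, order 24), S_3 x S_3 (6T9, order 36), S_4 x C_2 (6T11, order 48), (S_3 x S_3) : C_2 (6T13, order 72), PGL(2,5) (6T14, order 120), S_6 (6T16, order 720). By Dedekind's theorem, for a prime p not dividing disc(f) the degrees of the irreducible factors of f mod p form the cycle type of an element of G. Factoring f modulo the 17 such primes p <= 67 (skipping 2, 31, which divide the discriminant), each new pattern first appears at: mod 3: f = (x)(x + 2)(x^4 + x^3 + 2x + 1), pattern 4+1+1; mod 5: f = (x^3 + 3x^2 + 2x + 3)(x^3 + 4x^2 + 4x + 2), pattern 3+3; mod 7: f = (x^6 + 5x^5 + 5x^4 + 4x^3 + 5x^2 + 2x + 1), pattern 6; mod 11: f = (x^2 + x + 1)(x^2 + x + 6)(x^2 + 10x + 7), pattern 2+2+2; mod 13: f = (x^2 + 6x + 2)(x^4 + 6x^3 + 4x^2 + 8x + 12), pattern 4+2; mod 37: f = (x + 10)(x + 20)(x^2 + 29)(x^2 + 19x + 9), pattern 2+2+1+1; mod 47: f = (x)(x + 10)(x + 14)(x + 32)(x^2 + 3x + 26), pattern 2+1+1+1+1. No other pattern occurs in this range, so the set of observed cycle types is {4+1+1, 3+3, 6, 2+2+2, 4+2, 2+2+1+1, 2+1+1+1+1}. The candidates containing elements of all these cycle types are S_4 x C_2 (6T11) of order 48, S_6 (6T16) of order 720; the others are excluded. The observed types are precisely the cycle types that occur in S_4 x C_2 (6T11) (apart from the identity). Each of the other remaining candidates has further cycle types, and by the Chebotarev density theorem the matching factorization patterns would occur for a proportion of primes equal to their share of the group: S_6 (6T16) additionally contains elements of type 5+1, 3+2+1, 3+1+1+1 (304 of its 720 elements, about 42% of primes). None of the 17 primes tested shows any such pattern (for each of these groups the chance of that is below 10^-4), which rules them out. Hence G = S_4 x C_2 (6T11), of order 48.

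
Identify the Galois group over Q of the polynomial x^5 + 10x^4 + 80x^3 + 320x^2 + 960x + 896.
A_5, the alternating group on 5 letters

The polynomial f is an irreducible quintic over Q, so G = Gal(f/Q) is a transitive subgroup of S_5: one of C_5 (5T1, order 5), D_5 (5T2, order 10), F_20 (5T3, order 20), A_5 (5T4, order 60) or S_5 (5T5, order 120). The discriminant of f is 67108864000000 = 8192000^2, a perfect square, so G is contained in A_5. The transitive groups of degree 5 contained in A_5 are: C_5 (5T1, order 5), D_5 (5T2, order 10), A_5 (5T4, order 60). By Dedekind's theorem, for a prime p not dividing disc(f) the degrees of the irreducible factors of f mod p form the cycle type of an element of G. Factoring f modulo the 2 such primes p <= 7 (skipping 2, 5, which divide the discriminant), each new pattern first appears at: mod 3: f = (x^5 + x^4 + 2x^3 + 2x^2 + 2), pattern 5; mod 7: f = (x)(x + 5)(x^3 + 5x^2 + 6x + 3), pattern 3+1+1. No other pattern occurs in this range, so the set of observed cycle types is {5, 3+1+1}. Among the candidates above, the only group containing elements of all these cycle types is A_5 (5T4) — each of C_5 (5T1), D_5 (5T2) lacks at least one of them. Hence G = A_5 (5T4), of order 60.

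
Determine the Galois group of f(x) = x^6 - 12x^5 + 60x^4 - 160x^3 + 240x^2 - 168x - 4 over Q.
The polynomial f is an irreducible sextic over Q, so G = Gal(f/Q) is one of the 16 transitive subgroups 6T1, ..., 6T16 of S_6. The discriminant of f is 746496000000 = 864000^2, a perfect square, so G is contained in A_6. The transitive groups of degree 6 contained in A_6 are: A_4 (6T4, order 12), S_4 (6T7, order 24), (C_3 x C_3) : C_4 (6T10, order 36), PSL(2,5) (6T12, order 60), A_6 (6T15, order 360). By Dedekind's theorem, for a prime p not dividing disc(f) the degrees of the irreducible factors of f mod p form the cycle type of an element of G. Factoring f modulo the 6 such primes p <= 23 (skipping 2, 3, 5, which divide the discriminant), each new pattern first appears at: mod 7: f = (x + 1)(x^5 + x^4 + 3x^3 + 5x^2 + 4x + 3), pattern 5+1; mod 23: f = (x + 5)(x + 10)(x + 19)(x^3 + x + 6), pattern 3+1+1+1. No other pattern occurs in this range, so the set of observed cycle types is {5+1, 3+1+1+1}. Among the candidates above, the only group containing elements of all these cycle types is A_6 (6T15) — each of A_4 (6T4), S_4 (6T7), (C_3 x C_3) : C_4 (6T10), PSL(2,5) (6T12) lacks at least one of them. Hence G = A_6 (6T15), of order 360.

6T15: A_6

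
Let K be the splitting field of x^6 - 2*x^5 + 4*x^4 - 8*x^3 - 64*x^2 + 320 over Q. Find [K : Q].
The degree of the splitting field over Q equals the order of the Galois group, so first determine the group. The polynomial f is an irreducible sextic over Q, so G = Gal(f/Q) is one of the 16 transitive subgroups 6T1, ..., 6T16 of S_6. The discriminant of f is 564385546240000 = 23756800^2, a perfect square, so G is contained in A_6. The transitive groups of degree 6 contained in A_6 are: A_4 (6T4, order 12), S_4 (6T7, order 24), (C_3 x C_3) : C_4 (6T10, order 36), PSL(2,5) (6T12, order 60), A_6 (6T15, order 360). By Dedekind's theorem, for a prime p not dividing disc(f) the degrees of the irreducible factors of f mod p form the cycle type of an element of G. Factoring f modulo the 19 such primes p <= 79 (skipping 2, 5, 29, which divide the discriminant), each new pattern first appears at: mod 3: f = (x^2 + 1)(x^4 + x^3 + 2), pattern 4+2; mod 11: f = (x^3 + 3x^2 + 10x + 7)(x^3 + 6x^2 + 9x + 8), pattern 3+3; mod 19: f = (x + 14)(x + 16)(x^2 + 11x + 1)(x^2 + 14x + 15), pattern 2+2+1+1; mod 61: f = (x + 5)(x + 38)(x + 52)(x^3 + 25x^2 + 22x + 23), pattern 3+1+1+1. No other pattern occurs in this range, so the set of observed cycle types is {4+2, 3+3, 2+2+1+1, 3+1+1+1}. The candidates containing elements of all these cycle types are (C_3 x C_3) : C_4 (6T10) of order 36, A_6 (6T15) of order 360; the others are excluded. The observed types are precisely the cycle types that occur in (C_3 x C_3) : C_4 (6T10) (apart from the identity). Each of the other remaining candidates has further cycle types, and by the Chebotarev density theorem the matching factorization patterns would occur for a proportion of primes equal to their share of the group: A_6 (6T15) additionally contains elements of type 5+1 (144 of its 360 elements, about 40% of primes). None of the 19 primes tested shows any such pattern (for each of these groups the chance of that is below 10^-4), which rules them out. Hence G = (C_3 x C_3) : C_4 (6T10), of order 36. The Galois group (C_3 x C_3) : C_4 (6T10) has order 36, so the splitting field has degree 36 over Q.

36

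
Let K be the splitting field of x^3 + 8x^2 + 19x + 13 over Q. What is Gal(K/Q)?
C_3 (order 3)

The polynomial is an irreducible cubic over Q and its discriminant is 49 = 7^2, a perfect square. For an irreducible cubic, a square discriminant forces the Galois group to be A_3, the cyclic group of order 3.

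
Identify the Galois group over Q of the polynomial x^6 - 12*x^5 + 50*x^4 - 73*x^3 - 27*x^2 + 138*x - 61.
The polynomial f is an irreducible sextic over Q, so G = Gal(f/Q) is one of the 16 transitive subgroups 6T1, ..., 6T16 of S_6. The discriminant of f is 30991489 = 5567^2, a perfect square, so G is contained in A_6. The transitive groups of degree 6 contained in A_6 are: A_4 (6T4, order 12), S_4 (6T7, order 24), (C_3 x C_3) : C_4 (6T10, order 36), PSL(2,5) (6T12, order 60), A_6 (6T15, order 360). By Dedekind's theorem, for a prime p not dividing disc(f) the degrees of the irreducible factors of f mod p form the cycle type of an element of G. Factoring f modulo the 21 such primes p <= 79 (skipping 19, which divides the discriminant), each new pattern first appears at: mod 2: f = (x + 1)(x^5 + x^4 + x^3 + x + 1), pattern 5+1; mod 7: f = (x^3 + 3x^2 + x + 1)(x^3 + 6x^2 + 3x + 2), pattern 3+3; mod 61: f = (x)(x + 22)(x^2 + 42x + 12)(x^2 + 46x + 13), pattern 2+2+1+1. No other pattern occurs in this range, so the set of observed cycle types is {5+1, 3+3, 2+2+1+1}. The candidates containing elements of all these cycle types are PSL(2,5) (6T12) of order 60, A_6 (6T15) of order 360; the others are excluded. The observed types are precisely the cycle types that occur in PSL(2,5) (6T12) (apart from the identity). Each of the other remaining candidates has further cycle types, and by the Chebotarev density theorem the matching factorization patterns would occur for a proportion of primes equal to their share of the group: A_6 (6T15) additionally contains elements of type 4+2, 3+1+1+1 (130 of its 360 elements, about 36% of primes). None of the 21 primes tested shows any such pattern (for each of these groups the chance of that is below 10^-4), which rules them out. Hence G = PSL(2,5) (6T12), of order 60.

PSL(2,5) (also written A5(6))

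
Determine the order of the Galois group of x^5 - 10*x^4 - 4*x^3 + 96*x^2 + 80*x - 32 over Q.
5

The degree of the splitting field over Q equals the order of the Galois group, so first determine the group. The polynomial f is an irreducible quintic over Q, so G = Gal(f/Q) is a transitive subgroup of S_5: one of C_5 (5T1, order 5), D_5 (5T2, order 10), F_20 (5T3, order 20), A_5 (5T4, order 60) or S_5 (5T5, order 120). The discriminant of f is 8121314443264 = 2849792^2, a perfect square, so G is contained in A_5. The transitive groups of degree 5 contained in A_5 are: C_5 (5T1, order 5), D_5 (5T2, order 10), A_5 (5T4, order 60). By Dedekind's theorem, for a prime p not dividing disc(f) the degrees of the irreducible factors of f mod p form the cycle type of an element of G. Factoring f modulo the 14 such primes p <= 59 (skipping 2, 11, 23, which divide the discriminant), each new pattern first appears at: mod 3: f = (x^5 + 2x^4 + 2x^3 + 2x + 1), pattern 5; mod 43: f = (x + 19)(x + 21)(x + 24)(x + 25)(x + 30), pattern 1+1+1+1+1. No other pattern occurs in this range, so the set of observed cycle types is {5, 1+1+1+1+1}. The candidates containing elements of all these cycle types are C_5 (5T1) of order 5, D_5 (5T2) of order 10, A_5 (5T4) of order 60; the others are excluded. The observed types are precisely the cycle types that occur in C_5 (5T1). Each of the other remaining candidates has further cycle types, and by the Chebotarev density theorem the matching factorization patterns would occur for a proportion of primes equal to their share of the group: D_5 (5T2) additionally contains elements of type 2+2+1 (5 of its 10 elements, about 50% of primes); A_5 (5T4) additionally contains elements of type 3+1+1, 2+2+1 (35 of its 60 elements, about 58% of primes). None of the 14 primes tested shows any such pattern (for each of these groups the chance of that is below 10^-4), which rules them out. Hence G = C_5 (5T1), of order 5. The Galois group C_5 (5T1) has order 5, so the splitting field has degree 5 over Q.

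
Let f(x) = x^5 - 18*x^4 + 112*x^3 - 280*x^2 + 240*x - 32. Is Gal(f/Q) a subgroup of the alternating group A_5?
The polynomial is irreducible of degree 5 over Q. Its discriminant is 15352201216 = 123904^2, a perfect square. A Galois group lies in the alternating group exactly when the discriminant is a square in Q, so the Galois group (C_5) is contained in A_5.

Yes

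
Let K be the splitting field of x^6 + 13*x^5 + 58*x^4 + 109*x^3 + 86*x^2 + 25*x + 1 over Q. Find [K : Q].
The degree of the splitting field over Q equals the order of the Galois group, so first determine the group. The polynomial f is an irreducible sextic over Q, so G = Gal(f/Q) is one of the 16 transitive subgroups 6T1, ..., 6T16 of S_6. The discriminant of f is 324179200, which is not a perfect square, so G is not contained in A_6. The transitive groups of degree 6 not contained in A_6 are: C_6 (6T1, order 6), S_3 (6T2, order 6), D_6 (6T3, order 12), C_3 x S_3 (6T5, order 18), A_4 x C_2 (6T6, order 24), S_4 (6T8, order 24), S_3 x S_3 (6T9, order 36), S_4 x C_2 (6T11, order 48), (S_3 x S_3) : C_2 (6T13, order 72), PGL(2,5) (6T14, order 120), S_6 (6T16, order 720). By Dedekind's theorem, for a prime p not dividing disc(f) the degrees of the irreducible factors of f mod p form the cycle type of an element of G. Factoring f modulo the 23 such primes p <= 101 (skipping 2, 5, 37, which divide the discriminant), each new pattern first appears at: mod 3: f = (x^3 + 2x + 1)(x^3 + x^2 + 2x + 1), pattern 3+3; mod 13: f = (x^2 + 4x + 10)(x^2 + 11x + 9)(x^2 + 11x + 12), pattern 2+2+2; mod 67: f = (x + 4)(x + 9)(x + 23)(x + 26)(x + 29)(x + 56), pattern 1+1+1+1+1+1. No other pattern occurs in this range, so the set of observed cycle types is {3+3, 2+2+2, 1+1+1+1+1+1}. The candidates containing elements of all these cycle types are C_6 (6T1) of order 6, S_3 (6T2) of order 6, D_6 (6T3) of order 12, C_3 x S_3 (6T5) of order 18, A_4 x C_2 (6T6) of order 24, S_4 (6T8) of order 24, S_3 x S_3 (6T9) of order 36, S_4 x C_2 (6T11) of order 48, (S_3 x S_3) : C_2 (6T13) of order 72, PGL(2,5) (6T14) of order 120, S_6 (6T16) of order 720; the others are excluded. The observed types are precisely the cycle types that occur in S_3 (6T2). Each of the other remaining candidates has further cycle types, and by the Chebotarev density theorem the matching factorization patterns would occur for a proportion of primes equal to their share of the group: C_6 (6T1) additionally contains elements of type 6 (2 of its 6 elements, about 33% of primes); D_6 (6T3) additionally contains elements of type 6, 2+2+1+1 (5 of its 12 elements, about 42% of primes); C_3 x S_3 (6T5) additionally contains elements of type 6, 3+1+1+1 (10 of its 18 elements, about 56% of primes); A_4 x C_2 (6T6) additionally contains elements of type 6, 2+2+1+1, 2+1+1+1+1 (14 of its 24 elements, about 58% of primes); S_4 (6T8) additionally contains elements of type 4+1+1, 2+2+1+1 (9 of its 24 elements, about 38% of primes); S_3 x S_3 (6T9) additionally contains elements of type 6, 3+1+1+1, 2+2+1+1 (25 of its 36 elements, about 69% of primes); S_4 x C_2 (6T11) additionally contains elements of type 6, 4+2, 4+1+1, 2+2+1+1, 2+1+1+1+1 (32 of its 48 elements, about 67% of primes); (S_3 x S_3) : C_2 (6T13) additionally contains elements of type 6, 4+2, 3+2+1, 3+1+1+1, 2+2+1+1, 2+1+1+1+1 (61 of its 72 elements, about 85% of primes); PGL(2,5) (6T14) additionally contains elements of type 6, 5+1, 4+1+1, 2+2+1+1 (89 of its 120 elements, about 74% of primes); S_6 (6T16) additionally contains elements of type 6, 5+1, 4+2, 4+1+1, 3+2+1, 3+1+1+1, 2+2+1+1, 2+1+1+1+1 (664 of its 720 elements, about 92% of primes). None of the 23 primes tested shows any such pattern (for each of these groups the chance of that is below 10^-4), which rules them out. Hence G = S_3 (6T2), of order 6. The Galois group S_3 (6T2) has order 6, so the splitting field has degree 6 over Q.

6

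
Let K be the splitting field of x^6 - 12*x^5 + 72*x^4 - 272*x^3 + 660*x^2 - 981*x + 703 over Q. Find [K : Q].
The degree of the splitting field over Q equals the order of the Galois group, so first determine the group. The polynomial f is an irreducible sextic over Q, so G = Gal(f/Q) is one of the 16 transitive subgroups 6T1, ..., 6T16 of S_6. The discriminant of f is -688187928627, which is not a perfect square, so G is not contained in A_6. The transitive groups of degree 6 not contained in A_6 are: C_6 (6T1, order 6), S_3 (6T2, order 6), D_6 (6T3, order 12), C_3 x S_3 (6T5, order 18), A_4 x C_2 (6T6, order 24), S_4 (6T8, order 24), S_3 x S_3 (6T9, order 36), S_4 x C_2 (6T11, order 48), (S_3 x S_3) : C_2 (6T13, order 72), PGL(2,5) (6T14, order 120), S_6 (6T16, order 720). By Dedekind's theorem, for a prime p not dividing disc(f) the degrees of the irreducible factors of f mod p form the cycle type of an element of G. Factoring f modulo the 37 such primes p <= 167 (skipping 3, 73, which divide the discriminant), each new pattern first appears at: mod 2: f = (x^6 + x + 1), pattern 6; mod 7: f = (x^3 + 2x + 1)(x^3 + 2x^2 + 3), pattern 3+3; mod 17: f = (x^2 + 3x + 12)(x^2 + 9x + 2)(x^2 + 10x + 13), pattern 2+2+2; mod 19: f = (x)(x + 9)(x + 10)(x + 12)(x + 15)(x + 18), pattern 1+1+1+1+1+1. No other pattern occurs in this range, so the set of observed cycle types is {6, 3+3, 2+2+2, 1+1+1+1+1+1}. The candidates containing elements of all these cycle types are C_6 (6T1) of order 6, D_6 (6T3) of order 12, C_3 x S_3 (6T5) of order 18, A_4 x C_2 (6T6) of order 24, S_3 x S_3 (6T9) of order 36, S_4 x C_2 (6T11) of order 48, (S_3 x S_3) : C_2 (6T13) of order 72, PGL(2,5) (6T14) of order 120, S_6 (6T16) of order 720; the others are excluded. The observed types are precisely the cycle types that occur in C_6 (6T1). Each of the other remaining candidates has further cycle types, and by the Chebotarev density theorem the matching factorization patterns would occur for a proportion of primes equal to their share of the group: D_6 (6T3) additionally contains elements of type 2+2+1+1 (3 of its 12 elements, about 25% of primes); C_3 x S_3 (6T5) additionally contains elements of type 3+1+1+1 (4 of its 18 elements, about 22% of primes); A_4 x C_2 (6T6) additionally contains elements of type 2+2+1+1, 2+1+1+1+1 (6 of its 24 elements, about 25% of primes); S_3 x S_3 (6T9) additionally contains elements of type 3+1+1+1, 2+2+1+1 (13 of its 36 elements, about 36% of primes); S_4 x C_2 (6T11) additionally contains elements of type 4+2, 4+1+1, 2+2+1+1, 2+1+1+1+1 (24 of its 48 elements, about 50% of primes); (S_3 x S_3) : C_2 (6T13) additionally contains elements of type 4+2, 3+2+1, 3+1+1+1, 2+2+1+1, 2+1+1+1+1 (49 of its 72 elements, about 68% of primes); PGL(2,5) (6T14) additionally contains elements of type 5+1, 4+1+1, 2+2+1+1 (69 of its 120 elements, about 58% of primes); S_6 (6T16) additionally contains elements of type 5+1, 4+2, 4+1+1, 3+2+1, 3+1+1+1, 2+2+1+1, 2+1+1+1+1 (544 of its 720 elements, about 76% of primes). None of the 37 primes tested shows any such pattern (for each of these groups the chance of that is below 10^-4), which rules them out. Hence G = C_6 (6T1), of order 6. The Galois group C_6 (6T1) has order 6, so the splitting field has degree 6 over Q.

6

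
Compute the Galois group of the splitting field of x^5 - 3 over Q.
The polynomial f is an irreducible quintic over Q, so G = Gal(f/Q) is a transitive subgroup of S_5: one of C_5 (5T1, order 5), D_5 (5T2, order 10), F_20 (5T3, order 20), A_5 (5T4, order 60) or S_5 (5T5, order 120). The discriminant of f is 253125, which is not a perfect square, so G is not contained in A_5. The transitive groups of degree 5 not contained in A_5 are: F_20 (5T3, order 20), S_5 (5T5, order 120). By Dedekind's theorem, for a prime p not dividing disc(f) the degrees of the irreducible factors of f mod p form the cycle type of an element of G. Factoring f modulo the 18 such primes p <= 71 (skipping 3, 5, which divide the discriminant), each new pattern first appears at: mod 2: f = (x + 1)(x^4 + x^3 + x^2 + x + 1), pattern 4+1; mod 11: f = (x^5 + 8), pattern 5; mod 19: f = (x + 9)(x^2 + 12x + 5)(x^2 + 17x + 5), pattern 2+2+1; mod 41: f = (x + 3)(x + 7)(x + 13)(x + 29)(x + 30), pattern 1+1+1+1+1. No other pattern occurs in this range, so the set of observed cycle types is {4+1, 5, 2+2+1, 1+1+1+1+1}. The candidates containing elements of all these cycle types are F_20 (5T3) of order 20, S_5 (5T5) of order 120; the others are excluded. The observed types are precisely the cycle types that occur in F_20 (5T3). Each of the other remaining candidates has further cycle types, and by the Chebotarev density theorem the matching factorization patterns would occur for a proportion of primes equal to their share of the group: S_5 (5T5) additionally contains elements of type 3+2, 3+1+1, 2+1+1+1 (50 of its 120 elements, about 42% of primes). None of the 18 primes tested shows any such pattern (for each of these groups the chance of that is below 10^-4), which rules them out. Hence G = F_20 (5T3), of order 20.

F_20 (also written F20)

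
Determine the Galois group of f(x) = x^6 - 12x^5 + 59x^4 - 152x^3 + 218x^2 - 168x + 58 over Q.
S_4 (order 24)

The polynomial f is an irreducible sextic over Q, so G = Gal(f/Q) is one of the 16 transitive subgroups 6T1, ..., 6T16 of S_6. The discriminant of f is -5120000, which is not a perfect square, so G is not contained in A_6. The transitive groups of degree 6 not contained in A_6 are: C_6 (6T1, order 6), S_3 (6T2, order 6), D_6 (6T3, order 12), C_3 x S_3 (6T5, order 18), A_4 x C_2 (6T6, order 24), S_4 (6T8, order 24), S_3 x S_3 (6T9, order 36), S_4 x C_2 (6T11, order 48), (S_3 x S_3) : C_2 (6T13, order 72), PGL(2,5) (6T14, order 120), S_6 (6T16, order 720). By Dedekind's theorem, for a prime p not dividing disc(f) the degrees of the irreducible factors of f mod p form the cycle type of an element of G. Factoring f modulo the 22 such primes p <= 89 (skipping 2, 5, which divide the discriminant), each new pattern first appears at: mod 3: f = (x^3 + x^2 + 2x + 1)(x^3 + 2x^2 + x + 1), pattern 3+3; mod 7: f = (x^2 + 2x + 5)(x^2 + 3x + 6)(x^2 + 4x + 1), pattern 2+2+2; mod 13: f = (x + 2)(x + 7)(x^4 + 5x^3 + 12x + 6), pattern 4+1+1; mod 43: f = (x + 10)(x + 29)(x^2 + 39x + 8)(x^2 + 39x + 14), pattern 2+2+1+1. No other pattern occurs in this range, so the set of observed cycle types is {3+3, 2+2+2, 4+1+1, 2+2+1+1}. The candidates containing elements of all these cycle types are S_4 (6T8) of order 24, S_4 x C_2 (6T11) of order 48, PGL(2,5) (6T14) of order 120, S_6 (6T16) of order 720; the others are excluded. The observed types are precisely the cycle types that occur in S_4 (6T8) (apart from the identity). Each of the other remaining candidates has further cycle types, and by the Chebotarev density theorem the matching factorization patterns would occur for a proportion of primes equal to their share of the group: S_4 x C_2 (6T11) additionally contains elements of type 6, 4+2, 2+1+1+1+1 (17 of its 48 elements, about 35% of primes); PGL(2,5) (6T14) additionally contains elements of type 6, 5+1 (44 of its 120 elements, about 37% of primes); S_6 (6T16) additionally contains elements of type 6, 5+1, 4+2, 3+2+1, 3+1+1+1, 2+1+1+1+1 (529 of its 720 elements, about 73% of primes). None of the 22 primes tested shows any such pattern (for each of these groups the chance of that is below 10^-4), which rules them out. Hence G = S_4 (6T8), of order 24.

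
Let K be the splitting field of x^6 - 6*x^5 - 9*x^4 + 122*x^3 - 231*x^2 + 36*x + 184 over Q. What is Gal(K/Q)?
The polynomial f is an irreducible sextic over Q, so G = Gal(f/Q) is one of the 16 transitive subgroups 6T1, ..., 6T16 of S_6. The discriminant of f is 3136192620244992, which is not a perfect square, so G is not contained in A_6. The transitive groups of degree 6 not contained in A_6 are: C_6 (6T1, order 6), S_3 (6T2, order 6), D_6 (6T3, order 12), C_3 x S_3 (6T5, order 18), A_4 x C_2 (6T6, order 24), S_4 (6T8, order 24), S_3 x S_3 (6T9, order 36), S_4 x C_2 (6T11, order 48), (S_3 x S_3) : C_2 (6T13, order 72), PGL(2,5) (6T14, order 120), S_6 (6T16, order 720). By Dedekind's theorem, for a prime p not dividing disc(f) the degrees of the irreducible factors of f mod p form the cycle type of an element of G. Factoring f modulo the 79 such primes p <= 431 (skipping 2, 3, 7, 11, which divide the discriminant), each new pattern first appears at: mod 5: f = (x^6 + 4x^5 + x^4 + 2x^3 + 4x^2 + x + 4), pattern 6; mod 13: f = (x^3 + 10x^2 + 2x + 1)(x^3 + 10x^2 + 6x + 2), pattern 3+3; mod 19: f = (x^2 + 10x + 11)(x^2 + 11x + 2)(x^2 + 11x + 17), pattern 2+2+2; mod 23: f = (x)(x + 1)(x^2 + 19x + 22)(x^2 + 20x + 10), pattern 2+2+1+1; mod 97: f = (x + 6)(x + 52)(x + 68)(x + 71)(x + 89)(x + 96), pattern 1+1+1+1+1+1. No other pattern occurs in this range, so the set of observed cycle types is {6, 3+3, 2+2+2, 2+2+1+1, 1+1+1+1+1+1}. The candidates containing elements of all these cycle types are D_6 (6T3) of order 12, A_4 x C_2 (6T6) of order 24, S_3 x S_3 (6T9) of order 36, S_4 x C_2 (6T11) of order 48, (S_3 x S_3) : C_2 (6T13) of order 72, PGL(2,5) (6T14) of order 120, S_6 (6T16) of order 720; the others are excluded. The observed types are precisely the cycle types that occur in D_6 (6T3). Each of the other remaining candidates has further cycle types, and by the Chebotarev density theorem the matching factorization patterns would occur for a proportion of primes equal to their share of the group: A_4 x C_2 (6T6) additionally contains elements of type 2+1+1+1+1 (3 of its 24 elements, about 12% of primes); S_3 x S_3 (6T9) additionally contains elements of type 3+1+1+1 (4 of its 36 elements, about 11% of primes); S_4 x C_2 (6T11) additionally contains elements of type 4+2, 4+1+1, 2+1+1+1+1 (15 of its 48 elements, about 31% of primes); (S_3 x S_3) : C_2 (6T13) additionally contains elements of type 4+2, 3+2+1, 3+1+1+1, 2+1+1+1+1 (40 of its 72 elements, about 56% of primes); PGL(2,5) (6T14) additionally contains elements of type 5+1, 4+1+1 (54 of its 120 elements, about 45% of primes); S_6 (6T16) additionally contains elements of type 5+1, 4+2, 4+1+1, 3+2+1, 3+1+1+1, 2+1+1+1+1 (499 of its 720 elements, about 69% of primes). None of the 79 primes tested shows any such pattern (for each of these groups the chance of that is below 10^-4), which rules them out. Hence G = D_6 (6T3), of order 12.

D_6 (order 12)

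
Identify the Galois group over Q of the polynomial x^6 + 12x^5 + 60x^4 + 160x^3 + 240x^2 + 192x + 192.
The polynomial f is an irreducible sextic over Q, so G = Gal(f/Q) is one of the 16 transitive subgroups 6T1, ..., 6T16 of S_6. The discriminant of f is -1603087953297408, which is not a perfect square, so G is not contained in A_6. The transitive groups of degree 6 not contained in A_6 are: C_6 (6T1, order 6), S_3 (6T2, order 6), D_6 (6T3, order 12), C_3 x S_3 (6T5, order 18), A_4 x C_2 (6T6, order 24), S_4 (6T8, order 24), S_3 x S_3 (6T9, order 36), S_4 x C_2 (6T11, order 48), (S_3 x S_3) : C_2 (6T13, order 72), PGL(2,5) (6T14, order 120), S_6 (6T16, order 720). By Dedekind's theorem, for a prime p not dividing disc(f) the degrees of the irreducible factors of f mod p form the cycle type of an element of G. Factoring f modulo the 79 such primes p <= 419 (skipping 2, 3, which divide the discriminant), each new pattern first appears at: mod 5: f = (x^2 + 3)(x^2 + 3x + 4)(x^2 + 4x + 1), pattern 2+2+2; mod 7: f = (x^6 + 5x^5 + 4x^4 + 6x^3 + 2x^2 + 3x + 3), pattern 6; mod 11: f = (x + 6)(x + 9)(x^2 + 1)(x^2 + 8x + 6), pattern 2+2+1+1; mod 19: f = (x^3 + 6x^2 + 12x + 17)(x^3 + 6x^2 + 12x + 18), pattern 3+3; mod 43: f = (x + 1)(x + 3)(x + 8)(x + 9)(x + 38)(x + 39), pattern 1+1+1+1+1+1. No other pattern occurs in this range, so the set of observed cycle types is {2+2+2, 6, 2+2+1+1, 3+3, 1+1+1+1+1+1}. The candidates containing elements of all these cycle types are D_6 (6T3) of order 12, A_4 x C_2 (6T6) of order 24, S_3 x S_3 (6T9) of order 36, S_4 x C_2 (6T11) of order 48, (S_3 x S_3) : C_2 (6T13) of order 72, PGL(2,5) (6T14) of order 120, S_6 (6T16) of order 720; the others are excluded. The observed types are precisely the cycle types that occur in D_6 (6T3). Each of the other remaining candidates has further cycle types, and by the Chebotarev density theorem the matching factorization patterns would occur for a proportion of primes equal to their share of the group: A_4 x C_2 (6T6) additionally contains elements of type 2+1+1+1+1 (3 of its 24 elements, about 12% of primes); S_3 x S_3 (6T9) additionally contains elements of type 3+1+1+1 (4 of its 36 elements, about 11% of primes); S_4 x C_2 (6T11) additionally contains elements of type 4+2, 4+1+1, 2+1+1+1+1 (15 of its 48 elements, about 31% of primes); (S_3 x S_3) : C_2 (6T13) additionally contains elements of type 4+2, 3+2+1, 3+1+1+1, 2+1+1+1+1 (40 of its 72 elements, about 56% of primes); PGL(2,5) (6T14) additionally contains elements of type 5+1, 4+1+1 (54 of its 120 elements, about 45% of primes); S_6 (6T16) additionally contains elements of type 5+1, 4+2, 4+1+1, 3+2+1, 3+1+1+1, 2+1+1+1+1 (499 of its 720 elements, about 69% of primes). None of the 79 primes tested shows any such pattern (for each of these groups the chance of that is below 10^-4), which rules them out. Hence G = D_6 (6T3), of order 12.

D_6 (order 12)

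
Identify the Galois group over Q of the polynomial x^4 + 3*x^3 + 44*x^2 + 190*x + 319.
The polynomial is an irreducible quartic over Q and its discriminant is 9863709901, which is not a perfect square, so the Galois group is not contained in A_4. The resolvent cubic y^3 - 44*y^2 - 706*y + 17173 is irreducible over Q. An irreducible resolvent with non-square discriminant gives S_4.

S_4 (also written S4)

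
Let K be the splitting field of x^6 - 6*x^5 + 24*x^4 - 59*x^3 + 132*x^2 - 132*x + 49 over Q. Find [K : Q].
18

The degree of the splitting field over Q equals the order of the Galois group, so first determine the group. The polynomial f is an irreducible sextic over Q, so G = Gal(f/Q) is one of the 16 transitive subgroups 6T1, ..., 6T16 of S_6. The discriminant of f is -85357644397947, which is not a perfect square, so G is not contained in A_6. The transitive groups of degree 6 not contained in A_6 are: C_6 (6T1, order 6), S_3 (6T2, order 6), D_6 (6T3, order 12), C_3 x S_3 (6T5, order 18), A_4 x C_2 (6T6, order 24), S_4 (6T8, order 24), S_3 x S_3 (6T9, order 36), S_4 x C_2 (6T11, order 48), (S_3 x S_3) : C_2 (6T13, order 72), PGL(2,5) (6T14, order 120), S_6 (6T16, order 720). By Dedekind's theorem, for a prime p not dividing disc(f) the degrees of the irreducible factors of f mod p form the cycle type of an element of G. Factoring f modulo the 33 such primes p <= 139 (skipping 3, which divides the discriminant), each new pattern first appears at: mod 2: f = (x^6 + x^3 + 1), pattern 6; mod 7: f = (x)(x + 2)(x + 3)(x^3 + 3x^2 + 3x + 6), pattern 3+1+1+1; mod 17: f = (x^2 + 4x + 11)(x^2 + 11x + 15)(x^2 + 13x + 14), pattern 2+2+2; mod 19: f = (x^3 + 4x^2 + 18x + 10)(x^3 + 9x^2 + 8x + 3), pattern 3+3; mod 73: f = (x + 4)(x + 9)(x + 31)(x + 51)(x + 52)(x + 66), pattern 1+1+1+1+1+1. No other pattern occurs in this range, so the set of observed cycle types is {6, 3+1+1+1, 2+2+2, 3+3, 1+1+1+1+1+1}. The candidates containing elements of all these cycle types are C_3 x S_3 (6T5) of order 18, S_3 x S_3 (6T9) of order 36, (S_3 x S_3) : C_2 (6T13) of order 72, S_6 (6T16) of order 720; the others are excluded. The observed types are precisely the cycle types that occur in C_3 x S_3 (6T5). Each of the other remaining candidates has further cycle types, and by the Chebotarev density theorem the matching factorization patterns would occur for a proportion of primes equal to their share of the group: S_3 x S_3 (6T9) additionally contains elements of type 2+2+1+1 (9 of its 36 elements, about 25% of primes); (S_3 x S_3) : C_2 (6T13) additionally contains elements of type 4+2, 3+2+1, 2+2+1+1, 2+1+1+1+1 (45 of its 72 elements, about 62% of primes); S_6 (6T16) additionally contains elements of type 5+1, 4+2, 4+1+1, 3+2+1, 2+2+1+1, 2+1+1+1+1 (504 of its 720 elements, about 70% of primes). None of the 33 primes tested shows any such pattern (for each of these groups the chance of that is below 10^-4), which rules them out. Hence G = C_3 x S_3 (6T5), of order 18. The Galois group C_3 x S_3 (6T5) has order 18, so the splitting field has degree 18 over Q.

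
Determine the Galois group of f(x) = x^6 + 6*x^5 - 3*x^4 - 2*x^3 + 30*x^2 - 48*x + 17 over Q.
6T6: A_4 x C_2

The polynomial f is an irreducible sextic over Q, so G = Gal(f/Q) is one of the 16 transitive subgroups 6T1, ..., 6T16 of S_6. The discriminant of f is -30366624190464, which is not a perfect square, so G is not contained in A_6. The transitive groups of degree 6 not contained in A_6 are: C_6 (6T1, order 6), S_3 (6T2, order 6), D_6 (6T3, order 12), C_3 x S_3 (6T5, order 18), A_4 x C_2 (6T6, order 24), S_4 (6T8, order 24), S_3 x S_3 (6T9, order 36), S_4 x C_2 (6T11, order 48), (S_3 x S_3) : C_2 (6T13, order 72), PGL(2,5) (6T14, order 120), S_6 (6T16, order 720). By Dedekind's theorem, for a prime p not dividing disc(f) the degrees of the irreducible factors of f mod p form the cycle type of an element of G. Factoring f modulo the 33 such primes p <= 149 (skipping 2, 3, which divide the discriminant), each new pattern first appears at: mod 5: f = (x^3 + x + 4)(x^3 + x^2 + x + 3), pattern 3+3; mod 7: f = (x^6 + 6x^5 + 4x^4 + 5x^3 + 2x^2 + x + 3), pattern 6; mod 17: f = (x)(x + 8)(x^2 + 5x + 9)(x^2 + 10x + 5), pattern 2+2+1+1; mod 19: f = (x + 5)(x + 6)(x + 10)(x + 16)(x^2 + 7x + 3), pattern 2+1+1+1+1; mod 71: f = (x^2 + 34x + 8)(x^2 + 52x + 4)(x^2 + 62x + 56), pattern 2+2+2. No other pattern occurs in this range, so the set of observed cycle types is {3+3, 6, 2+2+1+1, 2+1+1+1+1, 2+2+2}. The candidates containing elements of all these cycle types are A_4 x C_2 (6T6) of order 24, S_4 x C_2 (6T11) of order 48, (S_3 x S_3) : C_2 (6T13) of order 72, S_6 (6T16) of order 720; the others are excluded. The observed types are precisely the cycle types that occur in A_4 x C_2 (6T6) (apart from the identity). Each of the other remaining candidates has further cycle types, and by the Chebotarev density theorem the matching factorization patterns would occur for a proportion of primes equal to their share of the group: S_4 x C_2 (6T11) additionally contains elements of type 4+2, 4+1+1 (12 of its 48 elements, about 25% of primes); (S_3 x S_3) : C_2 (6T13) additionally contains elements of type 4+2, 3+2+1, 3+1+1+1 (34 of its 72 elements, about 47% of primes); S_6 (6T16) additionally contains elements of type 5+1, 4+2, 4+1+1, 3+2+1, 3+1+1+1 (484 of its 720 elements, about 67% of primes). None of the 33 primes tested shows any such pattern (for each of these groups the chance of that is below 10^-4), which rules them out. Hence G = A_4 x C_2 (6T6), of order 24.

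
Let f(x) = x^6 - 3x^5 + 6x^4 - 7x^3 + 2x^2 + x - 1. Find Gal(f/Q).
S_4 (order 24)

The polynomial f is an irreducible sextic over Q, so G = Gal(f/Q) is one of the 16 transitive subgroups 6T1, ..., 6T16 of S_6. The discriminant of f is 810448, which is not a perfect square, so G is not contained in A_6. The transitive groups of degree 6 not contained in A_6 are: C_6 (6T1, order 6), S_3 (6T2, order 6), D_6 (6T3, order 12), C_3 x S_3 (6T5, order 18), A_4 x C_2 (6T6, order 24), S_4 (6T8, order 24), S_3 x S_3 (6T9, order 36), S_4 x C_2 (6T11, order 48), (S_3 x S_3) : C_2 (6T13, order 72), PGL(2,5) (6T14, order 120), S_6 (6T16, order 720). By Dedekind's theorem, for a prime p not dividing disc(f) the degrees of the irreducible factors of f mod p form the cycle type of an element of G. Factoring f modulo the 22 such primes p <= 89 (skipping 2, 37, which divide the discriminant), each new pattern first appears at: mod 3: f = (x^3 + x^2 + x + 2)(x^3 + 2x^2 + 1), pattern 3+3; mod 5: f = (x^2 + 3)(x^2 + 3x + 4)(x^2 + 4x + 2), pattern 2+2+2; mod 17: f = (x + 1)(x + 15)(x^4 + 15x^3 + 6x^2 + 12x + 9), pattern 4+1+1; mod 67: f = (x + 4)(x + 62)(x^2 + 66x + 40)(x^2 + 66x + 50), pattern 2+2+1+1. No other pattern occurs in this range, so the set of observed cycle types is {3+3, 2+2+2, 4+1+1, 2+2+1+1}. The candidates containing elements of all these cycle types are S_4 (6T8) of order 24, S_4 x C_2 (6T11) of order 48, PGL(2,5) (6T14) of order 120, S_6 (6T16) of order 720; the others are excluded. The observed types are precisely the cycle types that occur in S_4 (6T8) (apart from the identity). Each of the other remaining candidates has further cycle types, and by the Chebotarev density theorem the matching factorization patterns would occur for a proportion of primes equal to their share of the group: S_4 x C_2 (6T11) additionally contains elements of type 6, 4+2, 2+1+1+1+1 (17 of its 48 elements, about 35% of primes); PGL(2,5) (6T14) additionally contains elements of type 6, 5+1 (44 of its 120 elements, about 37% of primes); S_6 (6T16) additionally contains elements of type 6, 5+1, 4+2, 3+2+1, 3+1+1+1, 2+1+1+1+1 (529 of its 720 elements, about 73% of primes). None of the 22 primes tested shows any such pattern (for each of these groups the chance of that is below 10^-4), which rules them out. Hence G = S_4 (6T8), of order 24.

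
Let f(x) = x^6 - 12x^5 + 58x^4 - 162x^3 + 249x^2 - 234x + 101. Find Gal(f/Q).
The polynomial f is an irreducible sextic over Q, so G = Gal(f/Q) is one of the 16 transitive subgroups 6T1, ..., 6T16 of S_6. The discriminant of f is 87452721811456 = 9351616^2, a perfect square, so G is contained in A_6. The transitive groups of degree 6 contained in A_6 are: A_4 (6T4, order 12), S_4 (6T7, order 24), (C_3 x C_3) : C_4 (6T10, order 36), PSL(2,5) (6T12, order 60), A_6 (6T15, order 360). By Dedekind's theorem, for a prime p not dividing disc(f) the degrees of the irreducible factors of f mod p form the cycle type of an element of G. Factoring f modulo the 79 such primes p <= 419 (skipping 2, 23, which divide the discriminant), each new pattern first appears at: mod 3: f = (x^3 + x^2 + x + 2)(x^3 + 2x^2 + x + 1), pattern 3+3; mod 5: f = (x^2 + 2x + 3)(x^4 + x^3 + 3x^2 + 4x + 2), pattern 4+2; mod 19: f = (x + 1)(x + 2)(x^2 + x + 9)(x^2 + 3x + 13), pattern 2+2+1+1; mod 223: f = (x + 2)(x + 91)(x + 156)(x + 203)(x + 208)(x + 220), pattern 1+1+1+1+1+1. No other pattern occurs in this range, so the set of observed cycle types is {3+3, 4+2, 2+2+1+1, 1+1+1+1+1+1}. The candidates containing elements of all these cycle types are S_4 (6T7) of order 24, (C_3 x C_3) : C_4 (6T10) of order 36, A_6 (6T15) of order 360; the others are excluded. The observed types are precisely the cycle types that occur in S_4 (6T7). Each of the other remaining candidates has further cycle types, and by the Chebotarev density theorem the matching factorization patterns would occur for a proportion of primes equal to their share of the group: (C_3 x C_3) : C_4 (6T10) additionally contains elements of type 3+1+1+1 (4 of its 36 elements, about 11% of primes); A_6 (6T15) additionally contains elements of type 5+1, 3+1+1+1 (184 of its 360 elements, about 51% of primes). None of the 79 primes tested shows any such pattern (for each of these groups the chance of that is below 10^-4), which rules them out. Hence G = S_4 (6T7), of order 24.

S_4 (order 24)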